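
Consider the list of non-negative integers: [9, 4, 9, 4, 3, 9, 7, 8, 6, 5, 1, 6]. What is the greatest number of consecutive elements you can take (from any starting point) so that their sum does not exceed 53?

→ 9: sum 9, len 1
→ 4: sum 13, len 2
→ 9: sum 22, len 3
→ 4: sum 26, len 4
→ 3: sum 29, len 5
→ 9: sum 38, len 6
→ 7: sum 45, len 7
→ 8: sum 53, len 8
→ 6 (dropped 9): sum 50, len 8
→ 5 (dropped 4): sum 51, len 8
→ 1: sum 52, len 9
→ 6 (dropped 9): sum 49, len 9
Longest length seen: 9.

9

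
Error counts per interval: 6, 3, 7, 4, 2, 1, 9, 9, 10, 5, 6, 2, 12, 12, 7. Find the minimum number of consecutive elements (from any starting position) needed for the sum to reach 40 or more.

add 6: running sum 6 < 40
add 3: running sum 9 < 40
add 7: running sum 16 < 40
add 4: running sum 20 < 40
add 2: running sum 22 < 40
add 1: running sum 23 < 40
add 9: running sum 32 < 40
add 9: shortest ending here [6, 3, 7, 4, 2, 1, 9, 9] sum 41, len 8
add 10: shortest ending here [7, 4, 2, 1, 9, 9, 10] sum 42, len 7
add 5: shortest ending here [4, 2, 1, 9, 9, 10, 5] sum 40, len 7
add 6: shortest ending here [1, 9, 9, 10, 5, 6] sum 40, len 6
add 2: shortest ending here [9, 9, 10, 5, 6, 2] sum 41, len 6
add 12: shortest ending here [9, 10, 5, 6, 2, 12] sum 44, len 6
add 12: shortest ending here [10, 5, 6, 2, 12, 12] sum 47, len 6
add 7: shortest ending here [5, 6, 2, 12, 12, 7] sum 44, len 6
Shortest qualifying length: 6.

6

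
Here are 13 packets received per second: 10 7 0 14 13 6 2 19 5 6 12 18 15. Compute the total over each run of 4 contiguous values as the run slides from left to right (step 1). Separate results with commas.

[10, 7, 0, 14] → sum 31
[7, 0, 14, 13] → sum 34
[0, 14, 13, 6] → sum 33
[14, 13, 6, 2] → sum 35
[13, 6, 2, 19] → sum 40
[6, 2, 19, 5] → sum 32
[2, 19, 5, 6] → sum 32
[19, 5, 6, 12] → sum 42
[5, 6, 12, 18] → sum 41
[6, 12, 18, 15] → sum 51

31, 34, 33, 35, 40, 32, 32, 42, 41, 51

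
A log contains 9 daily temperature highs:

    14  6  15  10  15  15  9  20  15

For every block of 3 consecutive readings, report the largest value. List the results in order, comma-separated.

15, 15, 15, 15, 15, 20, 20

Sliding a size-3 window across the 9 values:
14 6 15 → max 15
6 15 10 → max 15
15 10 15 → max 15
10 15 15 → max 15
15 15 9 → max 15
15 9 20 → max 20
9 20 15 → max 20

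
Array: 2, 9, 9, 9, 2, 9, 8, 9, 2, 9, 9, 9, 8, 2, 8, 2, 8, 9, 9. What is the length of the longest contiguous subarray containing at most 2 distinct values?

add 2: window [2] (1 distinct), len 1
add 9: window [2, 9] (2 distinct), len 2
add 9: window [2, 9, 9] (2 distinct), len 3
add 9: window [2, 9, 9, 9] (2 distinct), len 4
add 2: window [2, 9, 9, 9, 2] (2 distinct), len 5
add 9: window [2, 9, 9, 9, 2, 9] (2 distinct), len 6
add 8: window [9, 8] (2 distinct), len 2
add 9: window [9, 8, 9] (2 distinct), len 3
add 2: window [9, 2] (2 distinct), len 2
add 9: window [9, 2, 9] (2 distinct), len 3
add 9: window [9, 2, 9, 9] (2 distinct), len 4
add 9: window [9, 2, 9, 9, 9] (2 distinct), len 5
add 8: window [9, 9, 9, 8] (2 distinct), len 4
add 2: window [8, 2] (2 distinct), len 2
add 8: window [8, 2, 8] (2 distinct), len 3
add 2: window [8, 2, 8, 2] (2 distinct), len 4
add 8: window [8, 2, 8, 2, 8] (2 distinct), len 5
add 9: window [8, 9] (2 distinct), len 2
add 9: window [8, 9, 9] (2 distinct), len 3
Longest length with ≤2 distinct: 6.

6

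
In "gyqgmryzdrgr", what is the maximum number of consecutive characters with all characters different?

[g] len 1
[g, y] len 2
[g, y, q] len 3
[y, q, g] len 3
[y, q, g, m] len 4
[y, q, g, m, r] len 5
[q, g, m, r, y] len 5
[q, g, m, r, y, z] len 6
[q, g, m, r, y, z, d] len 7
[y, z, d, r] len 4
[y, z, d, r, g] len 5
[g, r] len 2
Longest all-distinct length: 7.

7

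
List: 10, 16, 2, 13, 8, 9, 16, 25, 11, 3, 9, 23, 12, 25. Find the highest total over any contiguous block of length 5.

[10, 16, 2, 13, 8] → sum 49
[16, 2, 13, 8, 9] → sum 48
[2, 13, 8, 9, 16] → sum 48
[13, 8, 9, 16, 25] → sum 71
[8, 9, 16, 25, 11] → sum 69
[9, 16, 25, 11, 3] → sum 64
[16, 25, 11, 3, 9] → sum 64
[25, 11, 3, 9, 23] → sum 71
[11, 3, 9, 23, 12] → sum 58
[3, 9, 23, 12, 25] → sum 72
Highest of these is 72.

72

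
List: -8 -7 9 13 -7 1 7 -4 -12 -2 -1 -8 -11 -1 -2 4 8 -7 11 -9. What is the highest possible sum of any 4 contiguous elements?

-8 -7 9 13 → sum 7
-7 9 13 -7 → sum 8
9 13 -7 1 → sum 16
13 -7 1 7 → sum 14
-7 1 7 -4 → sum -3
1 7 -4 -12 → sum -8
7 -4 -12 -2 → sum -11
-4 -12 -2 -1 → sum -19
-12 -2 -1 -8 → sum -23
-2 -1 -8 -11 → sum -22
-1 -8 -11 -1 → sum -21
-8 -11 -1 -2 → sum -22
-11 -1 -2 4 → sum -10
-1 -2 4 8 → sum 9
-2 4 8 -7 → sum 3
4 8 -7 11 → sum 16
8 -7 11 -9 → sum 3
Highest of these is 16.

16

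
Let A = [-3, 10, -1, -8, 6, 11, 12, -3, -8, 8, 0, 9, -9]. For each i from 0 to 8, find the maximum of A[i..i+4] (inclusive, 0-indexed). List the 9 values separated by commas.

(-3, 10, -1, -8, 6) → max 10
(10, -1, -8, 6, 11) → max 11
(-1, -8, 6, 11, 12) → max 12
(-8, 6, 11, 12, -3) → max 12
(6, 11, 12, -3, -8) → max 12
(11, 12, -3, -8, 8) → max 12
(12, -3, -8, 8, 0) → max 12
(-3, -8, 8, 0, 9) → max 9
(-8, 8, 0, 9, -9) → max 9

10, 11, 12, 12, 12, 12, 12, 9, 9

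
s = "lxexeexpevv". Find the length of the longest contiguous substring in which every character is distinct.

[l] len 1
[l, x] len 2
[l, x, e] len 3
[e, x] len 2
[x, e] len 2
[e] len 1
[e, x] len 2
[e, x, p] len 3
[x, p, e] len 3
[x, p, e, v] len 4
[v] len 1
Longest all-distinct length: 4.

4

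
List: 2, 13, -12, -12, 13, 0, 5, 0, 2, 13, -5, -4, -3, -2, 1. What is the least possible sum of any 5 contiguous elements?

Window sums for each of the 11 positions:
[2, 13, -12, -12, 13] → sum 4
[13, -12, -12, 13, 0] → sum 2
[-12, -12, 13, 0, 5] → sum -6
[-12, 13, 0, 5, 0] → sum 6
[13, 0, 5, 0, 2] → sum 20
[0, 5, 0, 2, 13] → sum 20
[5, 0, 2, 13, -5] → sum 15
[0, 2, 13, -5, -4] → sum 6
[2, 13, -5, -4, -3] → sum 3
[13, -5, -4, -3, -2] → sum -1
[-5, -4, -3, -2, 1] → sum -13
Least of these is -13.

-13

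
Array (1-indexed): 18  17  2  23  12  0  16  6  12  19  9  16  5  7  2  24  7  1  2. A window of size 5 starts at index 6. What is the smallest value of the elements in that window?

Elements at indices 6..10: 0, 16, 6, 12, 19
min(0, 16, 6, 12, 19) = 0

0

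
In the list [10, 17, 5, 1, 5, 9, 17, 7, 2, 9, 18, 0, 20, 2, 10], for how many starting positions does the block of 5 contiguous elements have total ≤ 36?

10 17 5 1 5 → sum 38
17 5 1 5 9 → sum 37
5 1 5 9 17 → sum 37
1 5 9 17 7 → sum 39
5 9 17 7 2 → sum 40
9 17 7 2 9 → sum 44
17 7 2 9 18 → sum 53
7 2 9 18 0 → sum 36  ≤ 36 ✓
2 9 18 0 20 → sum 49
9 18 0 20 2 → sum 49
18 0 20 2 10 → sum 50
1 window satisfy the condition.

1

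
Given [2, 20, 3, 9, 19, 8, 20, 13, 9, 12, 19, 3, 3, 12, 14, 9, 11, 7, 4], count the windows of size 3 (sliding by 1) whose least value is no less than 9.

5

(2, 20, 3) → min 2
(20, 3, 9) → min 3
(3, 9, 19) → min 3
(9, 19, 8) → min 8
(19, 8, 20) → min 8
(8, 20, 13) → min 8
(20, 13, 9) → min 9  ≥ 9 ✓
(13, 9, 12) → min 9  ≥ 9 ✓
(9, 12, 19) → min 9  ≥ 9 ✓
(12, 19, 3) → min 3
(19, 3, 3) → min 3
(3, 3, 12) → min 3
(3, 12, 14) → min 3
(12, 14, 9) → min 9  ≥ 9 ✓
(14, 9, 11) → min 9  ≥ 9 ✓
(9, 11, 7) → min 7
(11, 7, 4) → min 4
5 windows satisfy the condition.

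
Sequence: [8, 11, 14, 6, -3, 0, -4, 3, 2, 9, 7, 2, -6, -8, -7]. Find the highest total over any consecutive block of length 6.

36

[8, 11, 14, 6, -3, 0] → sum 36
[11, 14, 6, -3, 0, -4] → sum 24
[14, 6, -3, 0, -4, 3] → sum 16
[6, -3, 0, -4, 3, 2] → sum 4
[-3, 0, -4, 3, 2, 9] → sum 7
[0, -4, 3, 2, 9, 7] → sum 17
[-4, 3, 2, 9, 7, 2] → sum 19
[3, 2, 9, 7, 2, -6] → sum 17
[2, 9, 7, 2, -6, -8] → sum 6
[9, 7, 2, -6, -8, -7] → sum -3
Highest of these is 36.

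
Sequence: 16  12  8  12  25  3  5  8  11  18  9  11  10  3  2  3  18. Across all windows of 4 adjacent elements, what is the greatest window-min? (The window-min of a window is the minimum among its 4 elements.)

[16, 12, 8, 12] → min 8
[12, 8, 12, 25] → min 8
[8, 12, 25, 3] → min 3
[12, 25, 3, 5] → min 3
[25, 3, 5, 8] → min 3
[3, 5, 8, 11] → min 3
[5, 8, 11, 18] → min 5
[8, 11, 18, 9] → min 8
[11, 18, 9, 11] → min 9
[18, 9, 11, 10] → min 9
[9, 11, 10, 3] → min 3
[11, 10, 3, 2] → min 2
[10, 3, 2, 3] → min 2
[3, 2, 3, 18] → min 2
Greatest of these is 9.

9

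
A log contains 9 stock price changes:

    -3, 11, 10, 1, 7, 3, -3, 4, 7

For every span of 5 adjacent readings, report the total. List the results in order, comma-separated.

Sliding a size-5 window across the 9 values:
[-3, 11, 10, 1, 7] → sum 26
[11, 10, 1, 7, 3] → sum 32
[10, 1, 7, 3, -3] → sum 18
[1, 7, 3, -3, 4] → sum 12
[7, 3, -3, 4, 7] → sum 18

26, 32, 18, 12, 18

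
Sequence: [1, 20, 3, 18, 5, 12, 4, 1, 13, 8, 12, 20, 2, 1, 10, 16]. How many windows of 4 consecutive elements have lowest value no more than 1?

8

(1, 20, 3, 18) → min 1  ≤ 1 ✓
(20, 3, 18, 5) → min 3
(3, 18, 5, 12) → min 3
(18, 5, 12, 4) → min 4
(5, 12, 4, 1) → min 1  ≤ 1 ✓
(12, 4, 1, 13) → min 1  ≤ 1 ✓
(4, 1, 13, 8) → min 1  ≤ 1 ✓
(1, 13, 8, 12) → min 1  ≤ 1 ✓
(13, 8, 12, 20) → min 8
(8, 12, 20, 2) → min 2
(12, 20, 2, 1) → min 1  ≤ 1 ✓
(20, 2, 1, 10) → min 1  ≤ 1 ✓
(2, 1, 10, 16) → min 1  ≤ 1 ✓
8 windows satisfy the condition.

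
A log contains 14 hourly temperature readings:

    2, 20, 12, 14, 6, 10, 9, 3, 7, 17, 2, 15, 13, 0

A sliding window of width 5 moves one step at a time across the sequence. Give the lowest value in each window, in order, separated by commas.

Sliding a size-5 window across the 14 values:
[2, 20, 12, 14, 6] → min 2
[20, 12, 14, 6, 10] → min 6
[12, 14, 6, 10, 9] → min 6
[14, 6, 10, 9, 3] → min 3
[6, 10, 9, 3, 7] → min 3
[10, 9, 3, 7, 17] → min 3
[9, 3, 7, 17, 2] → min 2
[3, 7, 17, 2, 15] → min 2
[7, 17, 2, 15, 13] → min 2
[17, 2, 15, 13, 0] → min 0

2, 6, 6, 3, 3, 3, 2, 2, 2, 0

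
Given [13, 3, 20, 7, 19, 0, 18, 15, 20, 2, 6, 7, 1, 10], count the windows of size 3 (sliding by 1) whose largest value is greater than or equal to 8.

10

13 3 20 → max 20  ≥ 8 ✓
3 20 7 → max 20  ≥ 8 ✓
20 7 19 → max 20  ≥ 8 ✓
7 19 0 → max 19  ≥ 8 ✓
19 0 18 → max 19  ≥ 8 ✓
0 18 15 → max 18  ≥ 8 ✓
18 15 20 → max 20  ≥ 8 ✓
15 20 2 → max 20  ≥ 8 ✓
20 2 6 → max 20  ≥ 8 ✓
2 6 7 → max 7
6 7 1 → max 7
7 1 10 → max 10  ≥ 8 ✓
10 windows satisfy the condition.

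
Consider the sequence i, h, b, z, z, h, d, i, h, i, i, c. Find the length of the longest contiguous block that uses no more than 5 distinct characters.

11

[i] 1 distinct, len 1
[i, h] 2 distinct, len 2
[i, h, b] 3 distinct, len 3
[i, h, b, z] 4 distinct, len 4
[i, h, b, z, z] 4 distinct, len 5
[i, h, b, z, z, h] 4 distinct, len 6
[i, h, b, z, z, h, d] 5 distinct, len 7
[i, h, b, z, z, h, d, i] 5 distinct, len 8
[i, h, b, z, z, h, d, i, h] 5 distinct, len 9
[i, h, b, z, z, h, d, i, h, i] 5 distinct, len 10
[i, h, b, z, z, h, d, i, h, i, i] 5 distinct, len 11
[z, z, h, d, i, h, i, i, c] 5 distinct, len 9
Longest length with ≤5 distinct: 11.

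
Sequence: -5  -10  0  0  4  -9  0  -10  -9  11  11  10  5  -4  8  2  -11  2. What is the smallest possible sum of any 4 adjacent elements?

(-5, -10, 0, 0) → sum -15
(-10, 0, 0, 4) → sum -6
(0, 0, 4, -9) → sum -5
(0, 4, -9, 0) → sum -5
(4, -9, 0, -10) → sum -15
(-9, 0, -10, -9) → sum -28
(0, -10, -9, 11) → sum -8
(-10, -9, 11, 11) → sum 3
(-9, 11, 11, 10) → sum 23
(11, 11, 10, 5) → sum 37
(11, 10, 5, -4) → sum 22
(10, 5, -4, 8) → sum 19
(5, -4, 8, 2) → sum 11
(-4, 8, 2, -11) → sum -5
(8, 2, -11, 2) → sum 1
Smallest of these is -28.

-28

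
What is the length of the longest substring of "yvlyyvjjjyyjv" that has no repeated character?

3

[y] len 1
[y, v] len 2
[y, v, l] len 3
[v, l, y] len 3
[y] len 1
[y, v] len 2
[y, v, j] len 3
[j] len 1
[j] len 1
[j, y] len 2
[y] len 1
[y, j] len 2
[y, j, v] len 3
Longest all-distinct length: 3.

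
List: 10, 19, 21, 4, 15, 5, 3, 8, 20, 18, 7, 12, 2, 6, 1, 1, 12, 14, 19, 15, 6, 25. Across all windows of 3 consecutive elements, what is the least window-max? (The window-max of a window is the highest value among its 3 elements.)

6

[10, 19, 21] → max 21
[19, 21, 4] → max 21
[21, 4, 15] → max 21
[4, 15, 5] → max 15
[15, 5, 3] → max 15
[5, 3, 8] → max 8
[3, 8, 20] → max 20
[8, 20, 18] → max 20
[20, 18, 7] → max 20
[18, 7, 12] → max 18
[7, 12, 2] → max 12
[12, 2, 6] → max 12
[2, 6, 1] → max 6
[6, 1, 1] → max 6
[1, 1, 12] → max 12
[1, 12, 14] → max 14
[12, 14, 19] → max 19
[14, 19, 15] → max 19
[19, 15, 6] → max 19
[15, 6, 25] → max 25
Least of these is 6.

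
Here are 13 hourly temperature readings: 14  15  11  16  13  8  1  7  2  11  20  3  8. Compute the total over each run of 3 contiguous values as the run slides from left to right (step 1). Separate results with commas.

Sliding a size-3 window across the 13 values:
(14, 15, 11) → sum 40
(15, 11, 16) → sum 42
(11, 16, 13) → sum 40
(16, 13, 8) → sum 37
(13, 8, 1) → sum 22
(8, 1, 7) → sum 16
(1, 7, 2) → sum 10
(7, 2, 11) → sum 20
(2, 11, 20) → sum 33
(11, 20, 3) → sum 34
(20, 3, 8) → sum 31

40, 42, 40, 37, 22, 16, 10, 20, 33, 34, 31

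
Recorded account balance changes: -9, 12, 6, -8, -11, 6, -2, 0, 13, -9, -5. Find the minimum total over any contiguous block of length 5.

-15

(-9, 12, 6, -8, -11) → sum -10
(12, 6, -8, -11, 6) → sum 5
(6, -8, -11, 6, -2) → sum -9
(-8, -11, 6, -2, 0) → sum -15
(-11, 6, -2, 0, 13) → sum 6
(6, -2, 0, 13, -9) → sum 8
(-2, 0, 13, -9, -5) → sum -3
Minimum of these is -15.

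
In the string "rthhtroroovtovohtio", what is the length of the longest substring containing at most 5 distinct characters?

17

[r] 1 distinct, len 1
[r, t] 2 distinct, len 2
[r, t, h] 3 distinct, len 3
[r, t, h, h] 3 distinct, len 4
[r, t, h, h, t] 3 distinct, len 5
[r, t, h, h, t, r] 3 distinct, len 6
[r, t, h, h, t, r, o] 4 distinct, len 7
[r, t, h, h, t, r, o, r] 4 distinct, len 8
[r, t, h, h, t, r, o, r, o] 4 distinct, len 9
[r, t, h, h, t, r, o, r, o, o] 4 distinct, len 10
[r, t, h, h, t, r, o, r, o, o, v] 5 distinct, len 11
[r, t, h, h, t, r, o, r, o, o, v, t] 5 distinct, len 12
[r, t, h, h, t, r, o, r, o, o, v, t, o] 5 distinct, len 13
[r, t, h, h, t, r, o, r, o, o, v, t, o, v] 5 distinct, len 14
[r, t, h, h, t, r, o, r, o, o, v, t, o, v, o] 5 distinct, len 15
[r, t, h, h, t, r, o, r, o, o, v, t, o, v, o, h] 5 distinct, len 16
[r, t, h, h, t, r, o, r, o, o, v, t, o, v, o, h, t] 5 distinct, len 17
[o, o, v, t, o, v, o, h, t, i] 5 distinct, len 10
[o, o, v, t, o, v, o, h, t, i, o] 5 distinct, len 11
Longest length with ≤5 distinct: 17.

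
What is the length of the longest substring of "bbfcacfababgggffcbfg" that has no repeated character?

4

add b: [b] len 1
add b (repeat b, move left end past it): [b] len 1
add f: [b, f] len 2
add c: [b, f, c] len 3
add a: [b, f, c, a] len 4
add c (repeat c, move left end past it): [a, c] len 2
add f: [a, c, f] len 3
add a (repeat a, move left end past it): [c, f, a] len 3
add b: [c, f, a, b] len 4
add a (repeat a, move left end past it): [b, a] len 2
add b (repeat b, move left end past it): [a, b] len 2
add g: [a, b, g] len 3
add g (repeat g, move left end past it): [g] len 1
add g (repeat g, move left end past it): [g] len 1
add f: [g, f] len 2
add f (repeat f, move left end past it): [f] len 1
add c: [f, c] len 2
add b: [f, c, b] len 3
add f (repeat f, move left end past it): [c, b, f] len 3
add g: [c, b, f, g] len 4
Longest all-distinct length: 4.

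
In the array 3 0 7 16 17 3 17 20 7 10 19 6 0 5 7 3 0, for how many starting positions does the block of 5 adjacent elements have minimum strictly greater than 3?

2

[3, 0, 7, 16, 17] → min 0
[0, 7, 16, 17, 3] → min 0
[7, 16, 17, 3, 17] → min 3
[16, 17, 3, 17, 20] → min 3
[17, 3, 17, 20, 7] → min 3
[3, 17, 20, 7, 10] → min 3
[17, 20, 7, 10, 19] → min 7  > 3 ✓
[20, 7, 10, 19, 6] → min 6  > 3 ✓
[7, 10, 19, 6, 0] → min 0
[10, 19, 6, 0, 5] → min 0
[19, 6, 0, 5, 7] → min 0
[6, 0, 5, 7, 3] → min 0
[0, 5, 7, 3, 0] → min 0
2 windows satisfy the condition.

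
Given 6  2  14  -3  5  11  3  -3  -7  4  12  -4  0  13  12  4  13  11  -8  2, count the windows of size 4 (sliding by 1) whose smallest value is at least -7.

6 2 14 -3 → min -3  ≥ -7 ✓
2 14 -3 5 → min -3  ≥ -7 ✓
14 -3 5 11 → min -3  ≥ -7 ✓
-3 5 11 3 → min -3  ≥ -7 ✓
5 11 3 -3 → min -3  ≥ -7 ✓
11 3 -3 -7 → min -7  ≥ -7 ✓
3 -3 -7 4 → min -7  ≥ -7 ✓
-3 -7 4 12 → min -7  ≥ -7 ✓
-7 4 12 -4 → min -7  ≥ -7 ✓
4 12 -4 0 → min -4  ≥ -7 ✓
12 -4 0 13 → min -4  ≥ -7 ✓
-4 0 13 12 → min -4  ≥ -7 ✓
0 13 12 4 → min 0  ≥ -7 ✓
13 12 4 13 → min 4  ≥ -7 ✓
12 4 13 11 → min 4  ≥ -7 ✓
4 13 11 -8 → min -8
13 11 -8 2 → min -8
15 windows satisfy the condition.

15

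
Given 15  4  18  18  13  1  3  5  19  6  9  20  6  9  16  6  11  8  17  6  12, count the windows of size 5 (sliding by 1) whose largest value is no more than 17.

(15, 4, 18, 18, 13) → max 18
(4, 18, 18, 13, 1) → max 18
(18, 18, 13, 1, 3) → max 18
(18, 13, 1, 3, 5) → max 18
(13, 1, 3, 5, 19) → max 19
(1, 3, 5, 19, 6) → max 19
(3, 5, 19, 6, 9) → max 19
(5, 19, 6, 9, 20) → max 20
(19, 6, 9, 20, 6) → max 20
(6, 9, 20, 6, 9) → max 20
(9, 20, 6, 9, 16) → max 20
(20, 6, 9, 16, 6) → max 20
(6, 9, 16, 6, 11) → max 16  ≤ 17 ✓
(9, 16, 6, 11, 8) → max 16  ≤ 17 ✓
(16, 6, 11, 8, 17) → max 17  ≤ 17 ✓
(6, 11, 8, 17, 6) → max 17  ≤ 17 ✓
(11, 8, 17, 6, 12) → max 17  ≤ 17 ✓
5 windows satisfy the condition.

5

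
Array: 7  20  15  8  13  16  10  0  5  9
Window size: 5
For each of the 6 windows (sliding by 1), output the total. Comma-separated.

63, 72, 62, 47, 44, 40

(7, 20, 15, 8, 13) → sum 63
(20, 15, 8, 13, 16) → sum 72
(15, 8, 13, 16, 10) → sum 62
(8, 13, 16, 10, 0) → sum 47
(13, 16, 10, 0, 5) → sum 44
(16, 10, 0, 5, 9) → sum 40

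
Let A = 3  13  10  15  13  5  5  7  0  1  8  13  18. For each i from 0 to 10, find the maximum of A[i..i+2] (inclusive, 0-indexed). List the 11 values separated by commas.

Sliding a size-3 window across the 13 values:
3 13 10 → max 13
13 10 15 → max 15
10 15 13 → max 15
15 13 5 → max 15
13 5 5 → max 13
5 5 7 → max 7
5 7 0 → max 7
7 0 1 → max 7
0 1 8 → max 8
1 8 13 → max 13
8 13 18 → max 18

13, 15, 15, 15, 13, 7, 7, 7, 8, 13, 18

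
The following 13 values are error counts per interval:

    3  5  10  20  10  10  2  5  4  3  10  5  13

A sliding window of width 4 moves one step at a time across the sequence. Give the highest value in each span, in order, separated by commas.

20, 20, 20, 20, 10, 10, 5, 10, 10, 13

[3, 5, 10, 20] → max 20
[5, 10, 20, 10] → max 20
[10, 20, 10, 10] → max 20
[20, 10, 10, 2] → max 20
[10, 10, 2, 5] → max 10
[10, 2, 5, 4] → max 10
[2, 5, 4, 3] → max 5
[5, 4, 3, 10] → max 10
[4, 3, 10, 5] → max 10
[3, 10, 5, 13] → max 13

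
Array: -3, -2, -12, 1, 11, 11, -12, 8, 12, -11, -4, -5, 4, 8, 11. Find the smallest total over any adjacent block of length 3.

Each size-3 window and its sum:
(-3, -2, -12) → sum -17
(-2, -12, 1) → sum -13
(-12, 1, 11) → sum 0
(1, 11, 11) → sum 23
(11, 11, -12) → sum 10
(11, -12, 8) → sum 7
(-12, 8, 12) → sum 8
(8, 12, -11) → sum 9
(12, -11, -4) → sum -3
(-11, -4, -5) → sum -20
(-4, -5, 4) → sum -5
(-5, 4, 8) → sum 7
(4, 8, 11) → sum 23
Smallest of these is -20.

-20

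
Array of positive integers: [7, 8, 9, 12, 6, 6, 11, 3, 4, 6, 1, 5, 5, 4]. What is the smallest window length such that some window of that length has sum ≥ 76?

12

add 7: running sum 7 < 76
add 8: running sum 15 < 76
add 9: running sum 24 < 76
add 12: running sum 36 < 76
add 6: running sum 42 < 76
add 6: running sum 48 < 76
add 11: running sum 59 < 76
add 3: running sum 62 < 76
add 4: running sum 66 < 76
add 6: running sum 72 < 76
add 1: running sum 73 < 76
end 11: [7, 8, 9, 12, 6, 6, 11, 3, 4, 6, 1, 5] sum 78, len 12
end 12: [8, 9, 12, 6, 6, 11, 3, 4, 6, 1, 5, 5] sum 76, len 12
end 13: [8, 9, 12, 6, 6, 11, 3, 4, 6, 1, 5, 5, 4] sum 80, len 13
Shortest qualifying length: 12.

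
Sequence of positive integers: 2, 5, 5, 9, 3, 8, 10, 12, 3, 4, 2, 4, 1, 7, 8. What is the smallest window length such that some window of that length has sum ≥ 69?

12

add 2: running sum 2 < 69
add 5: running sum 7 < 69
add 5: running sum 12 < 69
add 9: running sum 21 < 69
add 3: running sum 24 < 69
add 8: running sum 32 < 69
add 10: running sum 42 < 69
add 12: running sum 54 < 69
add 3: running sum 57 < 69
add 4: running sum 61 < 69
add 2: running sum 63 < 69
add 4: running sum 67 < 69
add 1: running sum 68 < 69
add 7: shortest ending here [5, 5, 9, 3, 8, 10, 12, 3, 4, 2, 4, 1, 7] sum 73, len 13
add 8: shortest ending here [9, 3, 8, 10, 12, 3, 4, 2, 4, 1, 7, 8] sum 71, len 12
Shortest qualifying length: 12.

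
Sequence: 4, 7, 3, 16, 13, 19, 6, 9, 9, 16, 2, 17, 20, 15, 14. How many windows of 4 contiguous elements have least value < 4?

(4, 7, 3, 16) → min 3  < 4 ✓
(7, 3, 16, 13) → min 3  < 4 ✓
(3, 16, 13, 19) → min 3  < 4 ✓
(16, 13, 19, 6) → min 6
(13, 19, 6, 9) → min 6
(19, 6, 9, 9) → min 6
(6, 9, 9, 16) → min 6
(9, 9, 16, 2) → min 2  < 4 ✓
(9, 16, 2, 17) → min 2  < 4 ✓
(16, 2, 17, 20) → min 2  < 4 ✓
(2, 17, 20, 15) → min 2  < 4 ✓
(17, 20, 15, 14) → min 14
7 windows satisfy the condition.

7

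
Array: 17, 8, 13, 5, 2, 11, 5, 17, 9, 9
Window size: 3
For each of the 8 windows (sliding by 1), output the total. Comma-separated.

38, 26, 20, 18, 18, 33, 31, 35

Sliding a size-3 window across the 10 values:
(17, 8, 13) → sum 38
(8, 13, 5) → sum 26
(13, 5, 2) → sum 20
(5, 2, 11) → sum 18
(2, 11, 5) → sum 18
(11, 5, 17) → sum 33
(5, 17, 9) → sum 31
(17, 9, 9) → sum 35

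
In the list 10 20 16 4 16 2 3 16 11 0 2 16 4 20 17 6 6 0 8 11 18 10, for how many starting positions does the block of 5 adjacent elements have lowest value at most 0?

(10, 20, 16, 4, 16) → min 4
(20, 16, 4, 16, 2) → min 2
(16, 4, 16, 2, 3) → min 2
(4, 16, 2, 3, 16) → min 2
(16, 2, 3, 16, 11) → min 2
(2, 3, 16, 11, 0) → min 0  ≤ 0 ✓
(3, 16, 11, 0, 2) → min 0  ≤ 0 ✓
(16, 11, 0, 2, 16) → min 0  ≤ 0 ✓
(11, 0, 2, 16, 4) → min 0  ≤ 0 ✓
(0, 2, 16, 4, 20) → min 0  ≤ 0 ✓
(2, 16, 4, 20, 17) → min 2
(16, 4, 20, 17, 6) → min 4
(4, 20, 17, 6, 6) → min 4
(20, 17, 6, 6, 0) → min 0  ≤ 0 ✓
(17, 6, 6, 0, 8) → min 0  ≤ 0 ✓
(6, 6, 0, 8, 11) → min 0  ≤ 0 ✓
(6, 0, 8, 11, 18) → min 0  ≤ 0 ✓
(0, 8, 11, 18, 10) → min 0  ≤ 0 ✓
10 windows satisfy the condition.

10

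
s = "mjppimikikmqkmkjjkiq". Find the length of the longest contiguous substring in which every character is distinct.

4

[m] len 1
[m, j] len 2
[m, j, p] len 3
[p] len 1
[p, i] len 2
[p, i, m] len 3
[m, i] len 2
[m, i, k] len 3
[k, i] len 2
[i, k] len 2
[i, k, m] len 3
[i, k, m, q] len 4
[m, q, k] len 3
[q, k, m] len 3
[m, k] len 2
[m, k, j] len 3
[j] len 1
[j, k] len 2
[j, k, i] len 3
[j, k, i, q] len 4
Longest all-distinct length: 4.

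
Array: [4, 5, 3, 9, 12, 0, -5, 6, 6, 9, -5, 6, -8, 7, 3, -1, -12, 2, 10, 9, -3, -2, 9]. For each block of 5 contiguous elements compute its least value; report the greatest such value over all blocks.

(4, 5, 3, 9, 12) → min 3
(5, 3, 9, 12, 0) → min 0
(3, 9, 12, 0, -5) → min -5
(9, 12, 0, -5, 6) → min -5
(12, 0, -5, 6, 6) → min -5
(0, -5, 6, 6, 9) → min -5
(-5, 6, 6, 9, -5) → min -5
(6, 6, 9, -5, 6) → min -5
(6, 9, -5, 6, -8) → min -8
(9, -5, 6, -8, 7) → min -8
(-5, 6, -8, 7, 3) → min -8
(6, -8, 7, 3, -1) → min -8
(-8, 7, 3, -1, -12) → min -12
(7, 3, -1, -12, 2) → min -12
(3, -1, -12, 2, 10) → min -12
(-1, -12, 2, 10, 9) → min -12
(-12, 2, 10, 9, -3) → min -12
(2, 10, 9, -3, -2) → min -3
(10, 9, -3, -2, 9) → min -3
Greatest of these is 3.

3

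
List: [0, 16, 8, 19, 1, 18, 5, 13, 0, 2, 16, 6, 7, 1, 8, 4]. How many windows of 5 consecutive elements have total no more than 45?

0 16 8 19 1 → sum 44  ≤ 45 ✓
16 8 19 1 18 → sum 62
8 19 1 18 5 → sum 51
19 1 18 5 13 → sum 56
1 18 5 13 0 → sum 37  ≤ 45 ✓
18 5 13 0 2 → sum 38  ≤ 45 ✓
5 13 0 2 16 → sum 36  ≤ 45 ✓
13 0 2 16 6 → sum 37  ≤ 45 ✓
0 2 16 6 7 → sum 31  ≤ 45 ✓
2 16 6 7 1 → sum 32  ≤ 45 ✓
16 6 7 1 8 → sum 38  ≤ 45 ✓
6 7 1 8 4 → sum 26  ≤ 45 ✓
9 windows satisfy the condition.

9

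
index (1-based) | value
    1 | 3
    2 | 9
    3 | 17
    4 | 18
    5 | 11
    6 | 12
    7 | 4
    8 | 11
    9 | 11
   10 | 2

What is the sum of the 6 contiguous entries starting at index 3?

Elements at indices 3..8: 17, 18, 11, 12, 4, 11
sum(17, 18, 11, 12, 4, 11) = 73

73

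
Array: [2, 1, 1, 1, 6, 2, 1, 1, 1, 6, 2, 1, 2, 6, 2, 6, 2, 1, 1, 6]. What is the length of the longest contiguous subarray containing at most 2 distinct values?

5

add 2: window [2] (1 distinct), len 1
add 1: window [2, 1] (2 distinct), len 2
add 1: window [2, 1, 1] (2 distinct), len 3
add 1: window [2, 1, 1, 1] (2 distinct), len 4
add 6: window [1, 1, 1, 6] (2 distinct), len 4
add 2: window [6, 2] (2 distinct), len 2
add 1: window [2, 1] (2 distinct), len 2
add 1: window [2, 1, 1] (2 distinct), len 3
add 1: window [2, 1, 1, 1] (2 distinct), len 4
add 6: window [1, 1, 1, 6] (2 distinct), len 4
add 2: window [6, 2] (2 distinct), len 2
add 1: window [2, 1] (2 distinct), len 2
add 2: window [2, 1, 2] (2 distinct), len 3
add 6: window [2, 6] (2 distinct), len 2
add 2: window [2, 6, 2] (2 distinct), len 3
add 6: window [2, 6, 2, 6] (2 distinct), len 4
add 2: window [2, 6, 2, 6, 2] (2 distinct), len 5
add 1: window [2, 1] (2 distinct), len 2
add 1: window [2, 1, 1] (2 distinct), len 3
add 6: window [1, 1, 6] (2 distinct), len 3
Longest length with ≤2 distinct: 5.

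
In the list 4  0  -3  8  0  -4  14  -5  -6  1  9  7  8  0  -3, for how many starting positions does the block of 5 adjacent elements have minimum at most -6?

[4, 0, -3, 8, 0] → min -3
[0, -3, 8, 0, -4] → min -4
[-3, 8, 0, -4, 14] → min -4
[8, 0, -4, 14, -5] → min -5
[0, -4, 14, -5, -6] → min -6  ≤ -6 ✓
[-4, 14, -5, -6, 1] → min -6  ≤ -6 ✓
[14, -5, -6, 1, 9] → min -6  ≤ -6 ✓
[-5, -6, 1, 9, 7] → min -6  ≤ -6 ✓
[-6, 1, 9, 7, 8] → min -6  ≤ -6 ✓
[1, 9, 7, 8, 0] → min 0
[9, 7, 8, 0, -3] → min -3
5 windows satisfy the condition.

5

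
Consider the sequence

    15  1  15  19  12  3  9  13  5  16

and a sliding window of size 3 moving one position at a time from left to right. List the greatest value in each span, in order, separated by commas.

15, 19, 19, 19, 12, 13, 13, 16

15 1 15 → max 15
1 15 19 → max 19
15 19 12 → max 19
19 12 3 → max 19
12 3 9 → max 12
3 9 13 → max 13
9 13 5 → max 13
13 5 16 → max 16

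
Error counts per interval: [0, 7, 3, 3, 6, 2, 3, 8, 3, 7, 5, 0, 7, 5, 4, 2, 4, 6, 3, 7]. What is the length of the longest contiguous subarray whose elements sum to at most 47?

add 0: [0] sum 0, len 1
add 7: [0, 7] sum 7, len 2
add 3: [0, 7, 3] sum 10, len 3
add 3: [0, 7, 3, 3] sum 13, len 4
add 6: [0, 7, 3, 3, 6] sum 19, len 5
add 2: [0, 7, 3, 3, 6, 2] sum 21, len 6
add 3: [0, 7, 3, 3, 6, 2, 3] sum 24, len 7
add 8: [0, 7, 3, 3, 6, 2, 3, 8] sum 32, len 8
add 3: [0, 7, 3, 3, 6, 2, 3, 8, 3] sum 35, len 9
add 7: [0, 7, 3, 3, 6, 2, 3, 8, 3, 7] sum 42, len 10
add 5: [0, 7, 3, 3, 6, 2, 3, 8, 3, 7, 5] sum 47, len 11
add 0: [0, 7, 3, 3, 6, 2, 3, 8, 3, 7, 5, 0] sum 47, len 12
add 7: [3, 3, 6, 2, 3, 8, 3, 7, 5, 0, 7] sum 47, len 11
add 5: [6, 2, 3, 8, 3, 7, 5, 0, 7, 5] sum 46, len 10
add 4: [2, 3, 8, 3, 7, 5, 0, 7, 5, 4] sum 44, len 10
add 2: [2, 3, 8, 3, 7, 5, 0, 7, 5, 4, 2] sum 46, len 11
add 4: [8, 3, 7, 5, 0, 7, 5, 4, 2, 4] sum 45, len 10
add 6: [3, 7, 5, 0, 7, 5, 4, 2, 4, 6] sum 43, len 10
add 3: [3, 7, 5, 0, 7, 5, 4, 2, 4, 6, 3] sum 46, len 11
add 7: [5, 0, 7, 5, 4, 2, 4, 6, 3, 7] sum 43, len 10
Longest length seen: 12.

12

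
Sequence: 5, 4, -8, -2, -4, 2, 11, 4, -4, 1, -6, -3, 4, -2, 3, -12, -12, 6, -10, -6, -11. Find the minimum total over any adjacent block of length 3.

(5, 4, -8) → sum 1
(4, -8, -2) → sum -6
(-8, -2, -4) → sum -14
(-2, -4, 2) → sum -4
(-4, 2, 11) → sum 9
(2, 11, 4) → sum 17
(11, 4, -4) → sum 11
(4, -4, 1) → sum 1
(-4, 1, -6) → sum -9
(1, -6, -3) → sum -8
(-6, -3, 4) → sum -5
(-3, 4, -2) → sum -1
(4, -2, 3) → sum 5
(-2, 3, -12) → sum -11
(3, -12, -12) → sum -21
(-12, -12, 6) → sum -18
(-12, 6, -10) → sum -16
(6, -10, -6) → sum -10
(-10, -6, -11) → sum -27
Minimum of these is -27.

-27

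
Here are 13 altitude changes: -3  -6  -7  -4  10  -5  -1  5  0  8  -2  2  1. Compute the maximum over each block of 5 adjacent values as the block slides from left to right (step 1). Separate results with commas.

[-3, -6, -7, -4, 10] → max 10
[-6, -7, -4, 10, -5] → max 10
[-7, -4, 10, -5, -1] → max 10
[-4, 10, -5, -1, 5] → max 10
[10, -5, -1, 5, 0] → max 10
[-5, -1, 5, 0, 8] → max 8
[-1, 5, 0, 8, -2] → max 8
[5, 0, 8, -2, 2] → max 8
[0, 8, -2, 2, 1] → max 8

10, 10, 10, 10, 10, 8, 8, 8, 8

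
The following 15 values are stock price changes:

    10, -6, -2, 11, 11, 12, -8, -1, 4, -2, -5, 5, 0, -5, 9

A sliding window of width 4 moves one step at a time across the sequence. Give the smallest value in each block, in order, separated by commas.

-6, -6, -2, -8, -8, -8, -8, -5, -5, -5, -5, -5

[10, -6, -2, 11] → min -6
[-6, -2, 11, 11] → min -6
[-2, 11, 11, 12] → min -2
[11, 11, 12, -8] → min -8
[11, 12, -8, -1] → min -8
[12, -8, -1, 4] → min -8
[-8, -1, 4, -2] → min -8
[-1, 4, -2, -5] → min -5
[4, -2, -5, 5] → min -5
[-2, -5, 5, 0] → min -5
[-5, 5, 0, -5] → min -5
[5, 0, -5, 9] → min -5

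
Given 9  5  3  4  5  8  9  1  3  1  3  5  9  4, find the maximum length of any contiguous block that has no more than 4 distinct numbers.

[9] 1 distinct, len 1
[9, 5] 2 distinct, len 2
[9, 5, 3] 3 distinct, len 3
[9, 5, 3, 4] 4 distinct, len 4
[9, 5, 3, 4, 5] 4 distinct, len 5
[5, 3, 4, 5, 8] 4 distinct, len 5
[4, 5, 8, 9] 4 distinct, len 4
[5, 8, 9, 1] 4 distinct, len 4
[8, 9, 1, 3] 4 distinct, len 4
[8, 9, 1, 3, 1] 4 distinct, len 5
[8, 9, 1, 3, 1, 3] 4 distinct, len 6
[9, 1, 3, 1, 3, 5] 4 distinct, len 6
[9, 1, 3, 1, 3, 5, 9] 4 distinct, len 7
[3, 5, 9, 4] 4 distinct, len 4
Longest length with ≤4 distinct: 7.

7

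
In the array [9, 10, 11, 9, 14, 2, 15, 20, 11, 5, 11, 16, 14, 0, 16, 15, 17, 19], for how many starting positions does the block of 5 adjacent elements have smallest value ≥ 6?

[9, 10, 11, 9, 14] → min 9  ≥ 6 ✓
[10, 11, 9, 14, 2] → min 2
[11, 9, 14, 2, 15] → min 2
[9, 14, 2, 15, 20] → min 2
[14, 2, 15, 20, 11] → min 2
[2, 15, 20, 11, 5] → min 2
[15, 20, 11, 5, 11] → min 5
[20, 11, 5, 11, 16] → min 5
[11, 5, 11, 16, 14] → min 5
[5, 11, 16, 14, 0] → min 0
[11, 16, 14, 0, 16] → min 0
[16, 14, 0, 16, 15] → min 0
[14, 0, 16, 15, 17] → min 0
[0, 16, 15, 17, 19] → min 0
1 window satisfy the condition.

1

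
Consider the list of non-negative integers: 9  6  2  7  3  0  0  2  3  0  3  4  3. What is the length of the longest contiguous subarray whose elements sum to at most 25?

add 9: [9] sum 9, len 1
add 6: [9, 6] sum 15, len 2
add 2: [9, 6, 2] sum 17, len 3
add 7: [9, 6, 2, 7] sum 24, len 4
add 3: [6, 2, 7, 3] sum 18, len 4
add 0: [6, 2, 7, 3, 0] sum 18, len 5
add 0: [6, 2, 7, 3, 0, 0] sum 18, len 6
add 2: [6, 2, 7, 3, 0, 0, 2] sum 20, len 7
add 3: [6, 2, 7, 3, 0, 0, 2, 3] sum 23, len 8
add 0: [6, 2, 7, 3, 0, 0, 2, 3, 0] sum 23, len 9
add 3: [2, 7, 3, 0, 0, 2, 3, 0, 3] sum 20, len 9
add 4: [2, 7, 3, 0, 0, 2, 3, 0, 3, 4] sum 24, len 10
add 3: [7, 3, 0, 0, 2, 3, 0, 3, 4, 3] sum 25, len 10
Longest length seen: 10.

10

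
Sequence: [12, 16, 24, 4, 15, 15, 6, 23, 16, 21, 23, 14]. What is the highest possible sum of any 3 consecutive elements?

60

Window sums for each of the 10 positions:
[12, 16, 24] → sum 52
[16, 24, 4] → sum 44
[24, 4, 15] → sum 43
[4, 15, 15] → sum 34
[15, 15, 6] → sum 36
[15, 6, 23] → sum 44
[6, 23, 16] → sum 45
[23, 16, 21] → sum 60
[16, 21, 23] → sum 60
[21, 23, 14] → sum 58
Highest of these is 60.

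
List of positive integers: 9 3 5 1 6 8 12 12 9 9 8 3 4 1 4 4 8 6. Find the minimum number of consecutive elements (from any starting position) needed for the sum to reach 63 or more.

add 9: running sum 9 < 63
add 3: running sum 12 < 63
add 5: running sum 17 < 63
add 1: running sum 18 < 63
add 6: running sum 24 < 63
add 8: running sum 32 < 63
add 12: running sum 44 < 63
add 12: running sum 56 < 63
end 8: [9, 3, 5, 1, 6, 8, 12, 12, 9] sum 65, len 9
end 9: [3, 5, 1, 6, 8, 12, 12, 9, 9] sum 65, len 9
end 10: [6, 8, 12, 12, 9, 9, 8] sum 64, len 7
end 11: [6, 8, 12, 12, 9, 9, 8, 3] sum 67, len 8
end 12: [8, 12, 12, 9, 9, 8, 3, 4] sum 65, len 8
end 13: [8, 12, 12, 9, 9, 8, 3, 4, 1] sum 66, len 9
end 14: [8, 12, 12, 9, 9, 8, 3, 4, 1, 4] sum 70, len 10
end 15: [12, 12, 9, 9, 8, 3, 4, 1, 4, 4] sum 66, len 10
end 16: [12, 12, 9, 9, 8, 3, 4, 1, 4, 4, 8] sum 74, len 11
end 17: [12, 9, 9, 8, 3, 4, 1, 4, 4, 8, 6] sum 68, len 11
Shortest qualifying length: 7.

7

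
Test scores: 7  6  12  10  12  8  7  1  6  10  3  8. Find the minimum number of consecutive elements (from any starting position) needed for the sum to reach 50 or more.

add 7: running sum 7 < 50
add 6: running sum 13 < 50
add 12: running sum 25 < 50
add 10: running sum 35 < 50
add 12: running sum 47 < 50
add 8: shortest ending here [7, 6, 12, 10, 12, 8] sum 55, len 6
add 7: shortest ending here [6, 12, 10, 12, 8, 7] sum 55, len 6
add 1: shortest ending here [12, 10, 12, 8, 7, 1] sum 50, len 6
add 6: shortest ending here [12, 10, 12, 8, 7, 1, 6] sum 56, len 7
add 10: shortest ending here [10, 12, 8, 7, 1, 6, 10] sum 54, len 7
add 3: shortest ending here [10, 12, 8, 7, 1, 6, 10, 3] sum 57, len 8
add 8: shortest ending here [12, 8, 7, 1, 6, 10, 3, 8] sum 55, len 8
Shortest qualifying length: 6.

6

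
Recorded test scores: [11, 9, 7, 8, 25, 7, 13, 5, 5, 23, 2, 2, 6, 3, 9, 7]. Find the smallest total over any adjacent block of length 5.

22

(11, 9, 7, 8, 25) → sum 60
(9, 7, 8, 25, 7) → sum 56
(7, 8, 25, 7, 13) → sum 60
(8, 25, 7, 13, 5) → sum 58
(25, 7, 13, 5, 5) → sum 55
(7, 13, 5, 5, 23) → sum 53
(13, 5, 5, 23, 2) → sum 48
(5, 5, 23, 2, 2) → sum 37
(5, 23, 2, 2, 6) → sum 38
(23, 2, 2, 6, 3) → sum 36
(2, 2, 6, 3, 9) → sum 22
(2, 6, 3, 9, 7) → sum 27
Smallest of these is 22.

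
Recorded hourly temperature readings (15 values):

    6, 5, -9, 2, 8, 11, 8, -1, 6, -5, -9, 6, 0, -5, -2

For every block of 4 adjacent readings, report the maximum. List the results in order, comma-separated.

6 5 -9 2 → max 6
5 -9 2 8 → max 8
-9 2 8 11 → max 11
2 8 11 8 → max 11
8 11 8 -1 → max 11
11 8 -1 6 → max 11
8 -1 6 -5 → max 8
-1 6 -5 -9 → max 6
6 -5 -9 6 → max 6
-5 -9 6 0 → max 6
-9 6 0 -5 → max 6
6 0 -5 -2 → max 6

6, 8, 11, 11, 11, 11, 8, 6, 6, 6, 6, 6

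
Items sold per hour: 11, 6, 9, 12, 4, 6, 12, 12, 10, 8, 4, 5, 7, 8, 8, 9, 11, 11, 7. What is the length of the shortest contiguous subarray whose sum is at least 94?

11

add 11: running sum 11 < 94
add 6: running sum 17 < 94
add 9: running sum 26 < 94
add 12: running sum 38 < 94
add 4: running sum 42 < 94
add 6: running sum 48 < 94
add 12: running sum 60 < 94
add 12: running sum 72 < 94
add 10: running sum 82 < 94
add 8: running sum 90 < 94
end 10: [11, 6, 9, 12, 4, 6, 12, 12, 10, 8, 4] sum 94, len 11
end 11: [11, 6, 9, 12, 4, 6, 12, 12, 10, 8, 4, 5] sum 99, len 12
end 12: [6, 9, 12, 4, 6, 12, 12, 10, 8, 4, 5, 7] sum 95, len 12
end 13: [9, 12, 4, 6, 12, 12, 10, 8, 4, 5, 7, 8] sum 97, len 12
end 14: [12, 4, 6, 12, 12, 10, 8, 4, 5, 7, 8, 8] sum 96, len 12
end 15: [12, 4, 6, 12, 12, 10, 8, 4, 5, 7, 8, 8, 9] sum 105, len 13
end 16: [12, 12, 10, 8, 4, 5, 7, 8, 8, 9, 11] sum 94, len 11
end 17: [12, 12, 10, 8, 4, 5, 7, 8, 8, 9, 11, 11] sum 105, len 12
end 18: [12, 10, 8, 4, 5, 7, 8, 8, 9, 11, 11, 7] sum 100, len 12
Shortest qualifying length: 11.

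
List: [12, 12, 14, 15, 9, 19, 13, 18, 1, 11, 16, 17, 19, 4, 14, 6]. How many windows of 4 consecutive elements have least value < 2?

12 12 14 15 → min 12
12 14 15 9 → min 9
14 15 9 19 → min 9
15 9 19 13 → min 9
9 19 13 18 → min 9
19 13 18 1 → min 1  < 2 ✓
13 18 1 11 → min 1  < 2 ✓
18 1 11 16 → min 1  < 2 ✓
1 11 16 17 → min 1  < 2 ✓
11 16 17 19 → min 11
16 17 19 4 → min 4
17 19 4 14 → min 4
19 4 14 6 → min 4
4 windows satisfy the condition.

4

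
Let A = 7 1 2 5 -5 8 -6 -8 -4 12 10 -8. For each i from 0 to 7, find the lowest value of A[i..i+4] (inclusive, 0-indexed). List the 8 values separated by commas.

-5, -5, -6, -8, -8, -8, -8, -8

Sliding a size-5 window across the 12 values:
(7, 1, 2, 5, -5) → min -5
(1, 2, 5, -5, 8) → min -5
(2, 5, -5, 8, -6) → min -6
(5, -5, 8, -6, -8) → min -8
(-5, 8, -6, -8, -4) → min -8
(8, -6, -8, -4, 12) → min -8
(-6, -8, -4, 12, 10) → min -8
(-8, -4, 12, 10, -8) → min -8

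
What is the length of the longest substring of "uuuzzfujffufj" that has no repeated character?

add u: [u] len 1
add u (repeat u, move left end past it): [u] len 1
add u (repeat u, move left end past it): [u] len 1
add z: [u, z] len 2
add z (repeat z, move left end past it): [z] len 1
add f: [z, f] len 2
add u: [z, f, u] len 3
add j: [z, f, u, j] len 4
add f (repeat f, move left end past it): [u, j, f] len 3
add f (repeat f, move left end past it): [f] len 1
add u: [f, u] len 2
add f (repeat f, move left end past it): [u, f] len 2
add j: [u, f, j] len 3
Longest all-distinct length: 4.

4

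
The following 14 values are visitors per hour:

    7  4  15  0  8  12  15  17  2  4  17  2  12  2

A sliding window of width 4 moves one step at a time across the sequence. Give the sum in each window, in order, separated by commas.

26, 27, 35, 35, 52, 46, 38, 40, 25, 35, 33

(7, 4, 15, 0) → sum 26
(4, 15, 0, 8) → sum 27
(15, 0, 8, 12) → sum 35
(0, 8, 12, 15) → sum 35
(8, 12, 15, 17) → sum 52
(12, 15, 17, 2) → sum 46
(15, 17, 2, 4) → sum 38
(17, 2, 4, 17) → sum 40
(2, 4, 17, 2) → sum 25
(4, 17, 2, 12) → sum 35
(17, 2, 12, 2) → sum 33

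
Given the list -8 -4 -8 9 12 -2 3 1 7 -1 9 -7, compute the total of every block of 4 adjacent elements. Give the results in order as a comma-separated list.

[-8, -4, -8, 9] → sum -11
[-4, -8, 9, 12] → sum 9
[-8, 9, 12, -2] → sum 11
[9, 12, -2, 3] → sum 22
[12, -2, 3, 1] → sum 14
[-2, 3, 1, 7] → sum 9
[3, 1, 7, -1] → sum 10
[1, 7, -1, 9] → sum 16
[7, -1, 9, -7] → sum 8

-11, 9, 11, 22, 14, 9, 10, 16, 8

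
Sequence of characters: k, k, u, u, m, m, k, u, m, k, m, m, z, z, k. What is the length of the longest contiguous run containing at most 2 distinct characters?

4

[k] 1 distinct, len 1
[k, k] 1 distinct, len 2
[k, k, u] 2 distinct, len 3
[k, k, u, u] 2 distinct, len 4
[u, u, m] 2 distinct, len 3
[u, u, m, m] 2 distinct, len 4
[m, m, k] 2 distinct, len 3
[k, u] 2 distinct, len 2
[u, m] 2 distinct, len 2
[m, k] 2 distinct, len 2
[m, k, m] 2 distinct, len 3
[m, k, m, m] 2 distinct, len 4
[m, m, z] 2 distinct, len 3
[m, m, z, z] 2 distinct, len 4
[z, z, k] 2 distinct, len 3
Longest length with ≤2 distinct: 4.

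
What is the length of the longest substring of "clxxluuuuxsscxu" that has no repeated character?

[c] len 1
[c, l] len 2
[c, l, x] len 3
[x] len 1
[x, l] len 2
[x, l, u] len 3
[u] len 1
[u] len 1
[u] len 1
[u, x] len 2
[u, x, s] len 3
[s] len 1
[s, c] len 2
[s, c, x] len 3
[s, c, x, u] len 4
Longest all-distinct length: 4.

4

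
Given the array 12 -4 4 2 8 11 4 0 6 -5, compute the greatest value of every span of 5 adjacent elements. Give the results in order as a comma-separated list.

12 -4 4 2 8 → max 12
-4 4 2 8 11 → max 11
4 2 8 11 4 → max 11
2 8 11 4 0 → max 11
8 11 4 0 6 → max 11
11 4 0 6 -5 → max 11

12, 11, 11, 11, 11, 11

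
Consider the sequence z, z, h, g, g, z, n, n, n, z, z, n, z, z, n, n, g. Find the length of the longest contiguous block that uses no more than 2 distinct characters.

11

[z] 1 distinct, len 1
[z, z] 1 distinct, len 2
[z, z, h] 2 distinct, len 3
[h, g] 2 distinct, len 2
[h, g, g] 2 distinct, len 3
[g, g, z] 2 distinct, len 3
[z, n] 2 distinct, len 2
[z, n, n] 2 distinct, len 3
[z, n, n, n] 2 distinct, len 4
[z, n, n, n, z] 2 distinct, len 5
[z, n, n, n, z, z] 2 distinct, len 6
[z, n, n, n, z, z, n] 2 distinct, len 7
[z, n, n, n, z, z, n, z] 2 distinct, len 8
[z, n, n, n, z, z, n, z, z] 2 distinct, len 9
[z, n, n, n, z, z, n, z, z, n] 2 distinct, len 10
[z, n, n, n, z, z, n, z, z, n, n] 2 distinct, len 11
[n, n, g] 2 distinct, len 3
Longest length with ≤2 distinct: 11.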